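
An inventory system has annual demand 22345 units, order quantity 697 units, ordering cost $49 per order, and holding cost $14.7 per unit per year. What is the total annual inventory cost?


TC = 22345/697 * 49 + 697/2 * 14.7

$6693.83


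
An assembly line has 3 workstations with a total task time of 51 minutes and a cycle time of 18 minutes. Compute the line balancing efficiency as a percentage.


Formula: Efficiency = Sum of Task Times / (N_stations * CT) * 100
Total station capacity = 3 stations * 18 min = 54 min
Efficiency = 51 / 54 * 100 = 94.4%

94.4%


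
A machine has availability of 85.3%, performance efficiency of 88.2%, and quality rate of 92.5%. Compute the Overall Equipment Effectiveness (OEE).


Formula: OEE = Availability * Performance * Quality / 10000
A * P = 85.3% * 88.2% / 100 = 75.23%
OEE = 75.23% * 92.5% / 100 = 69.6%

69.6%


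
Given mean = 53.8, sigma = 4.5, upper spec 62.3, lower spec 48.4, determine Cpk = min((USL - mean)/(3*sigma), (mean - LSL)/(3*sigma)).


Cpu = (62.3 - 53.8) / (3 * 4.5) = 0.63
Cpl = (53.8 - 48.4) / (3 * 4.5) = 0.4
Cpk = min(0.63, 0.4) = 0.4

0.4


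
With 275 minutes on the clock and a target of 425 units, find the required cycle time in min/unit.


Formula: CT = Available Time / Number of Units
CT = 275 min / 425 units
CT = 0.65 min/unit

0.65 min/unit


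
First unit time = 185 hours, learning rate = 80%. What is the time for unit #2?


Formula: T_n = T_1 * (learning_rate)^(log2(n)) where learning_rate = rate/100
Doublings = log2(2) = 1
T_n = 185 * 0.8^1
T_n = 185 * 0.8 = 148.0 hours

148.0 hours


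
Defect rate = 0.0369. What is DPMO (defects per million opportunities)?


DPMO = defect_rate * 1000000 = 0.0369 * 1000000

36900


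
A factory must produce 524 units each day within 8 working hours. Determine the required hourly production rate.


Formula: Production Rate = Daily Demand / Available Hours
Rate = 524 units/day / 8 hours/day
Rate = 65.5 units/hour

65.5 units/hour


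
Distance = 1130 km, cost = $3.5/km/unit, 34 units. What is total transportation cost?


TC = dist * cost * units = 1130 * 3.5 * 34 = $134470.00

$134470.00


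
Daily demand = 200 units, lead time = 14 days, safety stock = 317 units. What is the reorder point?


Formula: ROP = (Daily Demand * Lead Time) + Safety Stock
Demand during lead time = 200 * 14 = 2800 units
ROP = 2800 + 317 = 3117 units

3117 units


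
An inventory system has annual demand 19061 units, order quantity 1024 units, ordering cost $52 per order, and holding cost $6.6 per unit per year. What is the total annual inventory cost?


TC = 19061/1024 * 52 + 1024/2 * 6.6

$4347.14


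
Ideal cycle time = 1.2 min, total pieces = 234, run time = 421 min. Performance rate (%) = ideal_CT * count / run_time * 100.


Formula: Performance = (Ideal CT * Total Count) / Run Time * 100
Ideal output time = 1.2 * 234 = 280.8 min
Performance = 280.8 / 421 * 100 = 66.7%

66.7%


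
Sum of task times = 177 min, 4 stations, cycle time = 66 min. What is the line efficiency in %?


Formula: Efficiency = Sum of Task Times / (N_stations * CT) * 100
Total station capacity = 4 stations * 66 min = 264 min
Efficiency = 177 / 264 * 100 = 67.0%

67.0%


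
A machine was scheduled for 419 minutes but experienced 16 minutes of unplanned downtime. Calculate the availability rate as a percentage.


Formula: Availability = (Planned Time - Downtime) / Planned Time * 100
Uptime = 419 - 16 = 403 min
Availability = 403 / 419 * 100 = 96.2%

96.2%


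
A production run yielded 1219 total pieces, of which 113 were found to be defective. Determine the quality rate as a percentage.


Formula: Quality Rate = Good Pieces / Total Pieces * 100
Good pieces = 1219 - 113 = 1106
QR = 1106 / 1219 * 100 = 90.7%

90.7%


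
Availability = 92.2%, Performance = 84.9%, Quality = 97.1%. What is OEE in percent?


Formula: OEE = Availability * Performance * Quality / 10000
A * P = 92.2% * 84.9% / 100 = 78.28%
OEE = 78.28% * 97.1% / 100 = 76.0%

76.0%


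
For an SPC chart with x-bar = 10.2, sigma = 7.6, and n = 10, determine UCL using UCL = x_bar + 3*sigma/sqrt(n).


UCL = 10.2 + 3 * 7.6 / sqrt(10)

17.41


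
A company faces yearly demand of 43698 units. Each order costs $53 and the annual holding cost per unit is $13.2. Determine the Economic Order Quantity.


Formula: EOQ = sqrt(2 * D * S / H)
Numerator: 2 * 43698 * 53 = 4631988
2DS/H = 4631988 / 13.2 = 350908.2
EOQ = sqrt(350908.2) = 592.4 units

592.4 units


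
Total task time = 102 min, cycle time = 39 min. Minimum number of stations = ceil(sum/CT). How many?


Formula: N_min = ceil(Sum of Task Times / Cycle Time)
N_min = ceil(102 min / 39 min) = ceil(2.6154)
N_min = 3 stations

3


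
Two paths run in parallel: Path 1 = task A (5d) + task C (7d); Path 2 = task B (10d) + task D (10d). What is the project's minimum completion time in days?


Path 1 = 5 + 7 = 12 days
Path 2 = 10 + 10 = 20 days
Duration = max(12, 20) = 20 days

20 days


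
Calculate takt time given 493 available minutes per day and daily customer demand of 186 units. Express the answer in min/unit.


Formula: Takt Time = Available Production Time / Customer Demand
Takt = 493 min/day / 186 units/day
Takt = 2.65 min/unit

2.65 min/unit


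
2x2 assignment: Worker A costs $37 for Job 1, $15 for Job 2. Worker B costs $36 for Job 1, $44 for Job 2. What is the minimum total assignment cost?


Option 1: A->1 + B->2 = $37 + $44 = $81
Option 2: A->2 + B->1 = $15 + $36 = $51
Min cost = min($81, $51) = $51

$51


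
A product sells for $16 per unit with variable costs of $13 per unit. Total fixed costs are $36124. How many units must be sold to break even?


Formula: BEQ = Fixed Costs / (Price - Variable Cost)
Contribution margin = $16 - $13 = $3/unit
BEQ = ceil($36124 / $3/unit) = ceil(12041.33) = 12042 units

12042 units


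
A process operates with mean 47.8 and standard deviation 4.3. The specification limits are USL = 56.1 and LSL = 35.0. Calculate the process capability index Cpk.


Cpu = (56.1 - 47.8) / (3 * 4.3) = 0.64
Cpl = (47.8 - 35.0) / (3 * 4.3) = 0.99
Cpk = min(0.64, 0.99) = 0.64

0.64


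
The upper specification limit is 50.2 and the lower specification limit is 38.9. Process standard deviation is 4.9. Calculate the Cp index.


Cp = (50.2 - 38.9) / (6 * 4.9)

0.38


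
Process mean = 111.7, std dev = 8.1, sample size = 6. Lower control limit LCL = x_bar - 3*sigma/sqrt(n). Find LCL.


LCL = 111.7 - 3 * 8.1 / sqrt(6)

101.78


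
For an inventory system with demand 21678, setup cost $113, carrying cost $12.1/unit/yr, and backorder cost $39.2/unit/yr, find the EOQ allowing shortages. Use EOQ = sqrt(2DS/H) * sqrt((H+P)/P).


Formula: EOQ* = sqrt(2DS/H) * sqrt((H+P)/P)
Base EOQ = sqrt(2*21678*113/12.1) = 636.31 units
Correction = sqrt((12.1+39.2)/39.2) = 1.14397
EOQ* = 636.31 * 1.14397 = 727.9 units

727.9 units


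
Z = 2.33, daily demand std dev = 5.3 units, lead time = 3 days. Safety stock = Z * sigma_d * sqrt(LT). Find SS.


Formula: SS = z * sigma_d * sqrt(LT)
sqrt(LT) = sqrt(3) = 1.7321
SS = 2.33 * 5.3 * 1.7321
SS = 21.4 units

21.4 units


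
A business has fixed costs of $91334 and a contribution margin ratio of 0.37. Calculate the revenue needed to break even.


Formula: BER = Fixed Costs / Contribution Margin Ratio
BER = $91334 / 0.37
BER = $246848.65 (to the nearest cent)

$246848.65


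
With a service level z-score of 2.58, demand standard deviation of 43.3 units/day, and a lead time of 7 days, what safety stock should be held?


Formula: SS = z * sigma_d * sqrt(LT)
sqrt(LT) = sqrt(7) = 2.6458
SS = 2.58 * 43.3 * 2.6458
SS = 295.6 units

295.6 units


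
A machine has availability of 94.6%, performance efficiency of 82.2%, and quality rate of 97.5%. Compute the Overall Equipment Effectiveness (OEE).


Formula: OEE = Availability * Performance * Quality / 10000
A * P = 94.6% * 82.2% / 100 = 77.76%
OEE = 77.76% * 97.5% / 100 = 75.8%

75.8%


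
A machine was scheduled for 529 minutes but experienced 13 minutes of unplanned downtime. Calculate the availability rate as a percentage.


Formula: Availability = (Planned Time - Downtime) / Planned Time * 100
Uptime = 529 - 13 = 516 min
Availability = 516 / 529 * 100 = 97.5%

97.5%


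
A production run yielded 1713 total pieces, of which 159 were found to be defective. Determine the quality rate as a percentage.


Formula: Quality Rate = Good Pieces / Total Pieces * 100
Good pieces = 1713 - 159 = 1554
QR = 1554 / 1713 * 100 = 90.7%

90.7%


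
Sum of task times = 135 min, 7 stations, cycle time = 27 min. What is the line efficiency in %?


Formula: Efficiency = Sum of Task Times / (N_stations * CT) * 100
Total station capacity = 7 stations * 27 min = 189 min
Efficiency = 135 / 189 * 100 = 71.4%

71.4%


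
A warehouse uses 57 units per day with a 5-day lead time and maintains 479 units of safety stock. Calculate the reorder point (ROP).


Formula: ROP = (Daily Demand * Lead Time) + Safety Stock
Demand during lead time = 57 * 5 = 285 units
ROP = 285 + 479 = 764 units

764 units


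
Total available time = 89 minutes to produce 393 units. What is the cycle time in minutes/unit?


Formula: CT = Available Time / Number of Units
CT = 89 min / 393 units
CT = 0.23 min/unit

0.23 min/unit


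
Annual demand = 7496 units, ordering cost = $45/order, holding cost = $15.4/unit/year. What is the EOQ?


Formula: EOQ = sqrt(2 * D * S / H)
Numerator: 2 * 7496 * 45 = 674640
2DS/H = 674640 / 15.4 = 43807.8
EOQ = sqrt(43807.8) = 209.3 units

209.3 units


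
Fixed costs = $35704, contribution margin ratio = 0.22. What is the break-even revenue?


Formula: BER = Fixed Costs / Contribution Margin Ratio
BER = $35704 / 0.22
BER = $162290.91 (to the nearest cent)

$162290.91


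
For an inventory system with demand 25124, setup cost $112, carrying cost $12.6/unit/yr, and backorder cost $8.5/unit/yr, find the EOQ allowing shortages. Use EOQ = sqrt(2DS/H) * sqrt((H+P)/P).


Formula: EOQ* = sqrt(2DS/H) * sqrt((H+P)/P)
Base EOQ = sqrt(2*25124*112/12.6) = 668.32 units
Correction = sqrt((12.6+8.5)/8.5) = 1.57555
EOQ* = 668.32 * 1.57555 = 1053.0 units

1053.0 units


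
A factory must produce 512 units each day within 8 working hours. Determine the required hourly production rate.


Formula: Production Rate = Daily Demand / Available Hours
Rate = 512 units/day / 8 hours/day
Rate = 64.0 units/hour

64.0 units/hour


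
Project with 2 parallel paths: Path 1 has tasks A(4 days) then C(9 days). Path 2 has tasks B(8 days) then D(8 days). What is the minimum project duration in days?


Path 1 = 4 + 9 = 13 days
Path 2 = 8 + 8 = 16 days
Duration = max(13, 16) = 16 days

16 days


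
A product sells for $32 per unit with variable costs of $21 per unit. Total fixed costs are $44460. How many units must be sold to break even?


Formula: BEQ = Fixed Costs / (Price - Variable Cost)
Contribution margin = $32 - $21 = $11/unit
BEQ = ceil($44460 / $11/unit) = ceil(4041.82) = 4042 units

4042 units


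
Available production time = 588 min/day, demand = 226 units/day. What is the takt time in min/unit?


Formula: Takt Time = Available Production Time / Customer Demand
Takt = 588 min/day / 226 units/day
Takt = 2.6 min/unit

2.6 min/unit


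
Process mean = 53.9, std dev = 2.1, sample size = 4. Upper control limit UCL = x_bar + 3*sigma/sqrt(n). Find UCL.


UCL = 53.9 + 3 * 2.1 / sqrt(4)

57.05


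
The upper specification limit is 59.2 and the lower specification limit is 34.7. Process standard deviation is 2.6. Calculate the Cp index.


Cp = (59.2 - 34.7) / (6 * 2.6)

1.57


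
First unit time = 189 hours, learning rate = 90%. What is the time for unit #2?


Formula: T_n = T_1 * (learning_rate)^(log2(n)) where learning_rate = rate/100
Doublings = log2(2) = 1
T_n = 189 * 0.9^1
T_n = 189 * 0.9 = 170.1 hours

170.1 hours


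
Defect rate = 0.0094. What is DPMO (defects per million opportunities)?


DPMO = defect_rate * 1000000 = 0.0094 * 1000000

9400


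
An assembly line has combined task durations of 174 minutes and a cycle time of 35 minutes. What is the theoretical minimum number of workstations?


Formula: N_min = ceil(Sum of Task Times / Cycle Time)
N_min = ceil(174 min / 35 min) = ceil(4.9714)
N_min = 5 stations

5


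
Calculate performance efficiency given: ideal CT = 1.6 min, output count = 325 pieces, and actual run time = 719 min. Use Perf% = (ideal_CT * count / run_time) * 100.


Formula: Performance = (Ideal CT * Total Count) / Run Time * 100
Ideal output time = 1.6 * 325 = 520.0 min
Performance = 520.0 / 719 * 100 = 72.3%

72.3%


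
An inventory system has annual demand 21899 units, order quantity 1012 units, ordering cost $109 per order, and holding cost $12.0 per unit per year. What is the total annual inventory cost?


TC = 21899/1012 * 109 + 1012/2 * 12.0

$8430.69


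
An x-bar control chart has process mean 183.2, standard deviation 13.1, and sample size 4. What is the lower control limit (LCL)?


LCL = 183.2 - 3 * 13.1 / sqrt(4)

163.55


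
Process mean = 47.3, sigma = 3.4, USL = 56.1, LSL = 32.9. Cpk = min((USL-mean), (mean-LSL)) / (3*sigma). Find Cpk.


Cpu = (56.1 - 47.3) / (3 * 3.4) = 0.86
Cpl = (47.3 - 32.9) / (3 * 3.4) = 1.41
Cpk = min(0.86, 1.41) = 0.86

0.86


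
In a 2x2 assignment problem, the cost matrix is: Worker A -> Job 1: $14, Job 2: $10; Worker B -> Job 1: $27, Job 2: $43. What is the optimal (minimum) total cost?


Option 1: A->1 + B->2 = $14 + $43 = $57
Option 2: A->2 + B->1 = $10 + $27 = $37
Min cost = min($57, $37) = $37

$37


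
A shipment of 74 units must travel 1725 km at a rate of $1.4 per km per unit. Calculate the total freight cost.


TC = dist * cost * units = 1725 * 1.4 * 74 = $178710.00

$178710.00


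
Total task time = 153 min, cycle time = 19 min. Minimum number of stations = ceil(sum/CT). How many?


Formula: N_min = ceil(Sum of Task Times / Cycle Time)
N_min = ceil(153 min / 19 min) = ceil(8.0526)
N_min = 9 stations

9


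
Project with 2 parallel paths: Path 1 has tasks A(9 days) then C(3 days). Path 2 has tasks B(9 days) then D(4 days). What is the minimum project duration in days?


Path 1 = 9 + 3 = 12 days
Path 2 = 9 + 4 = 13 days
Duration = max(12, 13) = 13 days

13 days


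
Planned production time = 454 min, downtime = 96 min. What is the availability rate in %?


Formula: Availability = (Planned Time - Downtime) / Planned Time * 100
Uptime = 454 - 96 = 358 min
Availability = 358 / 454 * 100 = 78.9%

78.9%


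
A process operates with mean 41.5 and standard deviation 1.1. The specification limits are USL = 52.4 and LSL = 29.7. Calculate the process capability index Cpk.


Cpu = (52.4 - 41.5) / (3 * 1.1) = 3.3
Cpl = (41.5 - 29.7) / (3 * 1.1) = 3.58
Cpk = min(3.3, 3.58) = 3.3

3.3


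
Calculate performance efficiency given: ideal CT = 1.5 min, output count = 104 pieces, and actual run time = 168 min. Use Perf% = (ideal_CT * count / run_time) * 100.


Formula: Performance = (Ideal CT * Total Count) / Run Time * 100
Ideal output time = 1.5 * 104 = 156.0 min
Performance = 156.0 / 168 * 100 = 92.9%

92.9%


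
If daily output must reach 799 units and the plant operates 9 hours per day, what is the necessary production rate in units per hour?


Formula: Production Rate = Daily Demand / Available Hours
Rate = 799 units/day / 9 hours/day
Rate = 88.8 units/hour

88.8 units/hour


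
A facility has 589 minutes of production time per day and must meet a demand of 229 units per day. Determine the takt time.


Formula: Takt Time = Available Production Time / Customer Demand
Takt = 589 min/day / 229 units/day
Takt = 2.57 min/unit

2.57 min/unit


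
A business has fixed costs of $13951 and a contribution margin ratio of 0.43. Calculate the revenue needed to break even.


Formula: BER = Fixed Costs / Contribution Margin Ratio
BER = $13951 / 0.43
BER = $32444.19 (to the nearest cent)

$32444.19


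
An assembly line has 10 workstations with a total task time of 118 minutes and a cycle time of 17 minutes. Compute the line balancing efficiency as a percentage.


Formula: Efficiency = Sum of Task Times / (N_stations * CT) * 100
Total station capacity = 10 stations * 17 min = 170 min
Efficiency = 118 / 170 * 100 = 69.4%

69.4%


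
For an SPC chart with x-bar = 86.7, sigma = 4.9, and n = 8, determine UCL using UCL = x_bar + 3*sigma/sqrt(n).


UCL = 86.7 + 3 * 4.9 / sqrt(8)

91.9


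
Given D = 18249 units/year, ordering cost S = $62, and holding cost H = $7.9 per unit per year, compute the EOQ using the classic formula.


Formula: EOQ = sqrt(2 * D * S / H)
Numerator: 2 * 18249 * 62 = 2262876
2DS/H = 2262876 / 7.9 = 286440.0
EOQ = sqrt(286440.0) = 535.2 units

535.2 units


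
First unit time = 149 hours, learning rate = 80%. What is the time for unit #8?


Formula: T_n = T_1 * (learning_rate)^(log2(n)) where learning_rate = rate/100
Doublings = log2(8) = 3
T_n = 149 * 0.8^3
T_n = 149 * 0.512 = 76.3 hours

76.3 hours


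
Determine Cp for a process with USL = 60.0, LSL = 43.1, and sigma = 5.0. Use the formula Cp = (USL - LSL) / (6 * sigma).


Cp = (60.0 - 43.1) / (6 * 5.0)

0.56


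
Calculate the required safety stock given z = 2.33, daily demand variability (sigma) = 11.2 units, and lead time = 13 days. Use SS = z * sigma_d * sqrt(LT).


Formula: SS = z * sigma_d * sqrt(LT)
sqrt(LT) = sqrt(13) = 3.6056
SS = 2.33 * 11.2 * 3.6056
SS = 94.1 units

94.1 units


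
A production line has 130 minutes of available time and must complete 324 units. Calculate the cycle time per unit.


Formula: CT = Available Time / Number of Units
CT = 130 min / 324 units
CT = 0.4 min/unit

0.4 min/unit


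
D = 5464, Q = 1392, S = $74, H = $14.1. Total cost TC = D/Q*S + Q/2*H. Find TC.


TC = 5464/1392 * 74 + 1392/2 * 14.1

$10104.07


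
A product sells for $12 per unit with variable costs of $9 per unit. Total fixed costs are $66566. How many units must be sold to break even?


Formula: BEQ = Fixed Costs / (Price - Variable Cost)
Contribution margin = $12 - $9 = $3/unit
BEQ = ceil($66566 / $3/unit) = ceil(22188.67) = 22189 units

22189 units


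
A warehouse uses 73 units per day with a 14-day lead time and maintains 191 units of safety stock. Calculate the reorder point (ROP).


Formula: ROP = (Daily Demand * Lead Time) + Safety Stock
Demand during lead time = 73 * 14 = 1022 units
ROP = 1022 + 191 = 1213 units

1213 units


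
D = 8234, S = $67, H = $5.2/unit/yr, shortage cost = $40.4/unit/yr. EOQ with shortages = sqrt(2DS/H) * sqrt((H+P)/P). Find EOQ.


Formula: EOQ* = sqrt(2DS/H) * sqrt((H+P)/P)
Base EOQ = sqrt(2*8234*67/5.2) = 460.63 units
Correction = sqrt((5.2+40.4)/40.4) = 1.06241
EOQ* = 460.63 * 1.06241 = 489.4 units

489.4 units


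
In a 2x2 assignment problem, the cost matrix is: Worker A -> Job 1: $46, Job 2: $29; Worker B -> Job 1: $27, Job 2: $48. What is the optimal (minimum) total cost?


Option 1: A->1 + B->2 = $46 + $48 = $94
Option 2: A->2 + B->1 = $29 + $27 = $56
Min cost = min($94, $56) = $56

$56


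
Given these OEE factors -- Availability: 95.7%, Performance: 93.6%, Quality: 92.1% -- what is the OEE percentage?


Formula: OEE = Availability * Performance * Quality / 10000
A * P = 95.7% * 93.6% / 100 = 89.58%
OEE = 89.58% * 92.1% / 100 = 82.5%

82.5%


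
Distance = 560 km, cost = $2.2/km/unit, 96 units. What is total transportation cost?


TC = dist * cost * units = 560 * 2.2 * 96 = $118272.00

$118272.00


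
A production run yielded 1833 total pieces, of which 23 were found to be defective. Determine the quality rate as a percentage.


Formula: Quality Rate = Good Pieces / Total Pieces * 100
Good pieces = 1833 - 23 = 1810
QR = 1810 / 1833 * 100 = 98.7%

98.7%


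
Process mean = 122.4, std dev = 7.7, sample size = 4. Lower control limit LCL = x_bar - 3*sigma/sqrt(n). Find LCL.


LCL = 122.4 - 3 * 7.7 / sqrt(4)

110.85


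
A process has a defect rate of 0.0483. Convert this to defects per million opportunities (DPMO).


DPMO = defect_rate * 1000000 = 0.0483 * 1000000

48300


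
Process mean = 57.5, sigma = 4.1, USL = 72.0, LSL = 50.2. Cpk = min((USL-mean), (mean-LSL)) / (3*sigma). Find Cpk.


Cpu = (72.0 - 57.5) / (3 * 4.1) = 1.18
Cpl = (57.5 - 50.2) / (3 * 4.1) = 0.59
Cpk = min(1.18, 0.59) = 0.59

0.59


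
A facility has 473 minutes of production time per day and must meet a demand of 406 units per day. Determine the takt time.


Formula: Takt Time = Available Production Time / Customer Demand
Takt = 473 min/day / 406 units/day
Takt = 1.17 min/unit

1.17 min/unit


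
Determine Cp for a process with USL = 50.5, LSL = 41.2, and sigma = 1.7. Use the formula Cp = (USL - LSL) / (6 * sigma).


Cp = (50.5 - 41.2) / (6 * 1.7)

0.91


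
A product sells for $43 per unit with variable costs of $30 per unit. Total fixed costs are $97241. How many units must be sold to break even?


Formula: BEQ = Fixed Costs / (Price - Variable Cost)
Contribution margin = $43 - $30 = $13/unit
BEQ = ceil($97241 / $13/unit) = ceil(7480.08) = 7481 units

7481 units


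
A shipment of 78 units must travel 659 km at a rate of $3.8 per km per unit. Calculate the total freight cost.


TC = dist * cost * units = 659 * 3.8 * 78 = $195327.60

$195327.60


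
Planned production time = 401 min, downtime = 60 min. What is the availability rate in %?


Formula: Availability = (Planned Time - Downtime) / Planned Time * 100
Uptime = 401 - 60 = 341 min
Availability = 341 / 401 * 100 = 85.0%

85.0%


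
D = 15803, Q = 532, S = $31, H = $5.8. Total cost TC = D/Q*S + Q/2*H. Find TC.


TC = 15803/532 * 31 + 532/2 * 5.8

$2463.65


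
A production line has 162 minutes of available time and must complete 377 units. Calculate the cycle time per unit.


Formula: CT = Available Time / Number of Units
CT = 162 min / 377 units
CT = 0.43 min/unit

0.43 min/unit


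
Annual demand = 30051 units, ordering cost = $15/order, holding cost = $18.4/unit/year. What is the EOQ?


Formula: EOQ = sqrt(2 * D * S / H)
Numerator: 2 * 30051 * 15 = 901530
2DS/H = 901530 / 18.4 = 48996.2
EOQ = sqrt(48996.2) = 221.4 units

221.4 units


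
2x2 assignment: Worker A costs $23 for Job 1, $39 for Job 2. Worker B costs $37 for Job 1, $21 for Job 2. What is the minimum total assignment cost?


Option 1: A->1 + B->2 = $23 + $21 = $44
Option 2: A->2 + B->1 = $39 + $37 = $76
Min cost = min($44, $76) = $44

$44


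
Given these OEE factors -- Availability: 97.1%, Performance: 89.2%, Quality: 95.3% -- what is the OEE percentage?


Formula: OEE = Availability * Performance * Quality / 10000
A * P = 97.1% * 89.2% / 100 = 86.61%
OEE = 86.61% * 95.3% / 100 = 82.5%

82.5%


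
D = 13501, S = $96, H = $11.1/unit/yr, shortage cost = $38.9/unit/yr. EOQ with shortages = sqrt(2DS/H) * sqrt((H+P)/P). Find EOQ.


Formula: EOQ* = sqrt(2DS/H) * sqrt((H+P)/P)
Base EOQ = sqrt(2*13501*96/11.1) = 483.25 units
Correction = sqrt((11.1+38.9)/38.9) = 1.13373
EOQ* = 483.25 * 1.13373 = 547.9 units

547.9 units


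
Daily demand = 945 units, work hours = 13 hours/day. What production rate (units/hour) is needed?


Formula: Production Rate = Daily Demand / Available Hours
Rate = 945 units/day / 13 hours/day
Rate = 72.7 units/hour

72.7 units/hour


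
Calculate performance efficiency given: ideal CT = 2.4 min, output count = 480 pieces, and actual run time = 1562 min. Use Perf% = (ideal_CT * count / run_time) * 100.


Formula: Performance = (Ideal CT * Total Count) / Run Time * 100
Ideal output time = 2.4 * 480 = 1152.0 min
Performance = 1152.0 / 1562 * 100 = 73.8%

73.8%


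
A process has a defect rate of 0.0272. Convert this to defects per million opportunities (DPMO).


DPMO = defect_rate * 1000000 = 0.0272 * 1000000

27200


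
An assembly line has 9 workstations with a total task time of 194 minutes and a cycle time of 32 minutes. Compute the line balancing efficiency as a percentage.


Formula: Efficiency = Sum of Task Times / (N_stations * CT) * 100
Total station capacity = 9 stations * 32 min = 288 min
Efficiency = 194 / 288 * 100 = 67.4%

67.4%


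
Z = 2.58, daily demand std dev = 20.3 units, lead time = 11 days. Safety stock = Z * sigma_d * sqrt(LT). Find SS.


Formula: SS = z * sigma_d * sqrt(LT)
sqrt(LT) = sqrt(11) = 3.3166
SS = 2.58 * 20.3 * 3.3166
SS = 173.7 units

173.7 units


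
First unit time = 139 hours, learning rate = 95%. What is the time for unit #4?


Formula: T_n = T_1 * (learning_rate)^(log2(n)) where learning_rate = rate/100
Doublings = log2(4) = 2
T_n = 139 * 0.95^2
T_n = 139 * 0.9025 = 125.4 hours

125.4 hours


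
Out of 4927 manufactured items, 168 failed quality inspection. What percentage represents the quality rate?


Formula: Quality Rate = Good Pieces / Total Pieces * 100
Good pieces = 4927 - 168 = 4759
QR = 4759 / 4927 * 100 = 96.6%

96.6%


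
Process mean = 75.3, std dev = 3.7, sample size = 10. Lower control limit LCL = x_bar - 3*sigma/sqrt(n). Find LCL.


LCL = 75.3 - 3 * 3.7 / sqrt(10)

71.79


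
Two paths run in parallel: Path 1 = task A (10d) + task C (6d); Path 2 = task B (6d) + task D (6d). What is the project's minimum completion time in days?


Path 1 = 10 + 6 = 16 days
Path 2 = 6 + 6 = 12 days
Duration = max(16, 12) = 16 days

16 days


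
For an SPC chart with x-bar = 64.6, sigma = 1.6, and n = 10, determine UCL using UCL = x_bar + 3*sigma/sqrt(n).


UCL = 64.6 + 3 * 1.6 / sqrt(10)

66.12


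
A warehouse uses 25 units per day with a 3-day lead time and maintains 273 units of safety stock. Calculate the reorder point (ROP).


Formula: ROP = (Daily Demand * Lead Time) + Safety Stock
Demand during lead time = 25 * 3 = 75 units
ROP = 75 + 273 = 348 units

348 units


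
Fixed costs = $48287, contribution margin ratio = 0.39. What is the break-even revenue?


Formula: BER = Fixed Costs / Contribution Margin Ratio
BER = $48287 / 0.39
BER = $123812.82 (to the nearest cent)

$123812.82


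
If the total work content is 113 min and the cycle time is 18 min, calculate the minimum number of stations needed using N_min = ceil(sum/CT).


Formula: N_min = ceil(Sum of Task Times / Cycle Time)
N_min = ceil(113 min / 18 min) = ceil(6.2778)
N_min = 7 stations

7


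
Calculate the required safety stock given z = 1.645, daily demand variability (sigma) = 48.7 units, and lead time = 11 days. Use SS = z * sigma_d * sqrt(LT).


Formula: SS = z * sigma_d * sqrt(LT)
sqrt(LT) = sqrt(11) = 3.3166
SS = 1.645 * 48.7 * 3.3166
SS = 265.7 units

265.7 units


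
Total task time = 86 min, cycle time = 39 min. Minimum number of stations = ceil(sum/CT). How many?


Formula: N_min = ceil(Sum of Task Times / Cycle Time)
N_min = ceil(86 min / 39 min) = ceil(2.2051)
N_min = 3 stations

3


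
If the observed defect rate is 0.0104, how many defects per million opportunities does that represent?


DPMO = defect_rate * 1000000 = 0.0104 * 1000000

10400


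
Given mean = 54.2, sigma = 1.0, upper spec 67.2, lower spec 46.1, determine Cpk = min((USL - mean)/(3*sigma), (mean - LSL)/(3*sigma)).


Cpu = (67.2 - 54.2) / (3 * 1.0) = 4.33
Cpl = (54.2 - 46.1) / (3 * 1.0) = 2.7
Cpk = min(4.33, 2.7) = 2.7

2.7


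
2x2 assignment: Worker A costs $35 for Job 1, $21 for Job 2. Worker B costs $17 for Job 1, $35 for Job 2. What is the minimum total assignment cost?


Option 1: A->1 + B->2 = $35 + $35 = $70
Option 2: A->2 + B->1 = $21 + $17 = $38
Min cost = min($70, $38) = $38

$38


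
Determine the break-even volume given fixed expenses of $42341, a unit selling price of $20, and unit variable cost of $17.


Formula: BEQ = Fixed Costs / (Price - Variable Cost)
Contribution margin = $20 - $17 = $3/unit
BEQ = ceil($42341 / $3/unit) = ceil(14113.67) = 14114 units

14114 units


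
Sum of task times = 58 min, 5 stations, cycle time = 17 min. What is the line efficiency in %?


Formula: Efficiency = Sum of Task Times / (N_stations * CT) * 100
Total station capacity = 5 stations * 17 min = 85 min
Efficiency = 58 / 85 * 100 = 68.2%

68.2%


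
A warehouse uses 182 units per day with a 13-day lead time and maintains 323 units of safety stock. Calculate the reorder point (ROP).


Formula: ROP = (Daily Demand * Lead Time) + Safety Stock
Demand during lead time = 182 * 13 = 2366 units
ROP = 2366 + 323 = 2689 units

2689 units


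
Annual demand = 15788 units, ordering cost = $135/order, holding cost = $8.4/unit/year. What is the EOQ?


Formula: EOQ = sqrt(2 * D * S / H)
Numerator: 2 * 15788 * 135 = 4262760
2DS/H = 4262760 / 8.4 = 507471.4
EOQ = sqrt(507471.4) = 712.4 units

712.4 units


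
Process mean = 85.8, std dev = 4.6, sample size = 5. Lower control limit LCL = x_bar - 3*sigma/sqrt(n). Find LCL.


LCL = 85.8 - 3 * 4.6 / sqrt(5)

79.63


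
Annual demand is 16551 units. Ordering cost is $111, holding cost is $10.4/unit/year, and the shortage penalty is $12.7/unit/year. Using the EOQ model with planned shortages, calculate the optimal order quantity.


Formula: EOQ* = sqrt(2DS/H) * sqrt((H+P)/P)
Base EOQ = sqrt(2*16551*111/10.4) = 594.39 units
Correction = sqrt((10.4+12.7)/12.7) = 1.34867
EOQ* = 594.39 * 1.34867 = 801.6 units

801.6 units


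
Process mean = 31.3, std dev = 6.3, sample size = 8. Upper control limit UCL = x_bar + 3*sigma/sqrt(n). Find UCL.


UCL = 31.3 + 3 * 6.3 / sqrt(8)

37.98


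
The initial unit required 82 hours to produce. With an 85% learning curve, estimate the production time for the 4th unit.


Formula: T_n = T_1 * (learning_rate)^(log2(n)) where learning_rate = rate/100
Doublings = log2(4) = 2
T_n = 82 * 0.85^2
T_n = 82 * 0.7225 = 59.2 hours

59.2 hours


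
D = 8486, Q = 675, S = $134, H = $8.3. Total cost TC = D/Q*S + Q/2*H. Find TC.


TC = 8486/675 * 134 + 675/2 * 8.3

$4485.88


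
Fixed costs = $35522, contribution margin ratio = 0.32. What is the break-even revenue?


Formula: BER = Fixed Costs / Contribution Margin Ratio
BER = $35522 / 0.32
BER = $111006.25 (to the nearest cent)

$111006.25


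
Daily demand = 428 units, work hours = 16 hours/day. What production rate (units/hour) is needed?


Formula: Production Rate = Daily Demand / Available Hours
Rate = 428 units/day / 16 hours/day
Rate = 26.8 units/hour

26.8 units/hour


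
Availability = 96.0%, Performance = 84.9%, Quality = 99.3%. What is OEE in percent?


Formula: OEE = Availability * Performance * Quality / 10000
A * P = 96.0% * 84.9% / 100 = 81.5%
OEE = 81.5% * 99.3% / 100 = 80.9%

80.9%


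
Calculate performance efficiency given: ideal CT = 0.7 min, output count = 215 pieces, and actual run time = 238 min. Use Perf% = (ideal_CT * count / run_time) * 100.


Formula: Performance = (Ideal CT * Total Count) / Run Time * 100
Ideal output time = 0.7 * 215 = 150.5 min
Performance = 150.5 / 238 * 100 = 63.2%

63.2%


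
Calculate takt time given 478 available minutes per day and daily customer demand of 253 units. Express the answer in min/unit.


Formula: Takt Time = Available Production Time / Customer Demand
Takt = 478 min/day / 253 units/day
Takt = 1.89 min/unit

1.89 min/unit


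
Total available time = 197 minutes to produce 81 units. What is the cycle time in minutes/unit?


Formula: CT = Available Time / Number of Units
CT = 197 min / 81 units
CT = 2.43 min/unit

2.43 min/unit


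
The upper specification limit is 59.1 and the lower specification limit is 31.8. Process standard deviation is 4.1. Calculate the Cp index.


Cp = (59.1 - 31.8) / (6 * 4.1)

1.11


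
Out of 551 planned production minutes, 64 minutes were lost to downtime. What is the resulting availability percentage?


Formula: Availability = (Planned Time - Downtime) / Planned Time * 100
Uptime = 551 - 64 = 487 min
Availability = 487 / 551 * 100 = 88.4%

88.4%


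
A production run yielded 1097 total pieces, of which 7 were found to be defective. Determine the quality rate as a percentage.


Formula: Quality Rate = Good Pieces / Total Pieces * 100
Good pieces = 1097 - 7 = 1090
QR = 1090 / 1097 * 100 = 99.4%

99.4%


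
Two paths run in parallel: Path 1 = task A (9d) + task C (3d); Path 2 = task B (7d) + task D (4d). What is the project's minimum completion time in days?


Path 1 = 9 + 3 = 12 days
Path 2 = 7 + 4 = 11 days
Duration = max(12, 11) = 12 days

12 days


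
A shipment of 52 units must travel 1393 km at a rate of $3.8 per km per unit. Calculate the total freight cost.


TC = dist * cost * units = 1393 * 3.8 * 52 = $275256.80

$275256.80


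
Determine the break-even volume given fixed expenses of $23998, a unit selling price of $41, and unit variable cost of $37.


Formula: BEQ = Fixed Costs / (Price - Variable Cost)
Contribution margin = $41 - $37 = $4/unit
BEQ = ceil($23998 / $4/unit) = ceil(5999.5) = 6000 units

6000 units


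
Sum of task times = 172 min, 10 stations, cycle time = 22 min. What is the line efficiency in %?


Formula: Efficiency = Sum of Task Times / (N_stations * CT) * 100
Total station capacity = 10 stations * 22 min = 220 min
Efficiency = 172 / 220 * 100 = 78.2%

78.2%


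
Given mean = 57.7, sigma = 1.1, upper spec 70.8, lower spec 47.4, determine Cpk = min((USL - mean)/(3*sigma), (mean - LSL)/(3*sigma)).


Cpu = (70.8 - 57.7) / (3 * 1.1) = 3.97
Cpl = (57.7 - 47.4) / (3 * 1.1) = 3.12
Cpk = min(3.97, 3.12) = 3.12

3.12


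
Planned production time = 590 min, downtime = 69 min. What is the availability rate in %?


Formula: Availability = (Planned Time - Downtime) / Planned Time * 100
Uptime = 590 - 69 = 521 min
Availability = 521 / 590 * 100 = 88.3%

88.3%


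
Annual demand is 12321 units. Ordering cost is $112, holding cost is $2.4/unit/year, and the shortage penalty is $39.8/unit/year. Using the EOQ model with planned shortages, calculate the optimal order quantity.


Formula: EOQ* = sqrt(2DS/H) * sqrt((H+P)/P)
Base EOQ = sqrt(2*12321*112/2.4) = 1072.36 units
Correction = sqrt((2.4+39.8)/39.8) = 1.02971
EOQ* = 1072.36 * 1.02971 = 1104.2 units

1104.2 units


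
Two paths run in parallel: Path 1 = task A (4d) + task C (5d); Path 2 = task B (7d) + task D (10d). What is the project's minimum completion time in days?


Path 1 = 4 + 5 = 9 days
Path 2 = 7 + 10 = 17 days
Duration = max(9, 17) = 17 days

17 days


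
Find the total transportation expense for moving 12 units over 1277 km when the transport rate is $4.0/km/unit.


TC = dist * cost * units = 1277 * 4.0 * 12 = $61296.00

$61296.00


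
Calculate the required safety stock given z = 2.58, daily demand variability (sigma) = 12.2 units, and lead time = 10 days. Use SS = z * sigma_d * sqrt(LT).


Formula: SS = z * sigma_d * sqrt(LT)
sqrt(LT) = sqrt(10) = 3.1623
SS = 2.58 * 12.2 * 3.1623
SS = 99.5 units

99.5 units


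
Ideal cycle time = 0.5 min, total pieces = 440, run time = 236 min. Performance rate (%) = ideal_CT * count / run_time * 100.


Formula: Performance = (Ideal CT * Total Count) / Run Time * 100
Ideal output time = 0.5 * 440 = 220.0 min
Performance = 220.0 / 236 * 100 = 93.2%

93.2%


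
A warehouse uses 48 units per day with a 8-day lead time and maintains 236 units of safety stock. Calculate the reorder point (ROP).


Formula: ROP = (Daily Demand * Lead Time) + Safety Stock
Demand during lead time = 48 * 8 = 384 units
ROP = 384 + 236 = 620 units

620 units


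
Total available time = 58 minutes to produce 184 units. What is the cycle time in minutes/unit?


Formula: CT = Available Time / Number of Units
CT = 58 min / 184 units
CT = 0.32 min/unit

0.32 min/unit


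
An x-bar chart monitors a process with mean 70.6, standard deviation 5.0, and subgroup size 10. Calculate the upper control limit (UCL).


UCL = 70.6 + 3 * 5.0 / sqrt(10)

75.34


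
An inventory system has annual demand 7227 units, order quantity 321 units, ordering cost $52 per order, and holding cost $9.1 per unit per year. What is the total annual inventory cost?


TC = 7227/321 * 52 + 321/2 * 9.1

$2631.28


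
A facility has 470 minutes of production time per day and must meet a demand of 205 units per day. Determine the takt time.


Formula: Takt Time = Available Production Time / Customer Demand
Takt = 470 min/day / 205 units/day
Takt = 2.29 min/unit

2.29 min/unit


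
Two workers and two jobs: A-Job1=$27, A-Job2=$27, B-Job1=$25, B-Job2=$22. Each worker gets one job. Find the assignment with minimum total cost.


Option 1: A->1 + B->2 = $27 + $22 = $49
Option 2: A->2 + B->1 = $27 + $25 = $52
Min cost = min($49, $52) = $49

$49


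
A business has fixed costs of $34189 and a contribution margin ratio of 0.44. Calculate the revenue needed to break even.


Formula: BER = Fixed Costs / Contribution Margin Ratio
BER = $34189 / 0.44
BER = $77702.27 (to the nearest cent)

$77702.27


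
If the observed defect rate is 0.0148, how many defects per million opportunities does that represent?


DPMO = defect_rate * 1000000 = 0.0148 * 1000000

14800


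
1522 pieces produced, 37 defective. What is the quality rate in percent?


Formula: Quality Rate = Good Pieces / Total Pieces * 100
Good pieces = 1522 - 37 = 1485
QR = 1485 / 1522 * 100 = 97.6%

97.6%


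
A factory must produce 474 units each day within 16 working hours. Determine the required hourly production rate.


Formula: Production Rate = Daily Demand / Available Hours
Rate = 474 units/day / 16 hours/day
Rate = 29.6 units/hour

29.6 units/hour


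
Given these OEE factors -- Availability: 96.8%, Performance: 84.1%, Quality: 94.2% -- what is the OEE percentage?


Formula: OEE = Availability * Performance * Quality / 10000
A * P = 96.8% * 84.1% / 100 = 81.41%
OEE = 81.41% * 94.2% / 100 = 76.7%

76.7%


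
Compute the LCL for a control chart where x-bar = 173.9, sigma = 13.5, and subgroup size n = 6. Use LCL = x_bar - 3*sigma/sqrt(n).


LCL = 173.9 - 3 * 13.5 / sqrt(6)

157.37


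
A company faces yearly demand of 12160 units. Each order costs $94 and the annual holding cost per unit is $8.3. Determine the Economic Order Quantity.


Formula: EOQ = sqrt(2 * D * S / H)
Numerator: 2 * 12160 * 94 = 2286080
2DS/H = 2286080 / 8.3 = 275431.3
EOQ = sqrt(275431.3) = 524.8 units

524.8 units


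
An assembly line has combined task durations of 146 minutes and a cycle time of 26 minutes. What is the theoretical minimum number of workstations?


Formula: N_min = ceil(Sum of Task Times / Cycle Time)
N_min = ceil(146 min / 26 min) = ceil(5.6154)
N_min = 6 stations

6


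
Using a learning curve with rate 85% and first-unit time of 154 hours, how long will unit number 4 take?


Formula: T_n = T_1 * (learning_rate)^(log2(n)) where learning_rate = rate/100
Doublings = log2(4) = 2
T_n = 154 * 0.85^2
T_n = 154 * 0.7225 = 111.3 hours

111.3 hours


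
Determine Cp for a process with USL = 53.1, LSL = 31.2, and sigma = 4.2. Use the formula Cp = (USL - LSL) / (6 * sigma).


Cp = (53.1 - 31.2) / (6 * 4.2)

0.87


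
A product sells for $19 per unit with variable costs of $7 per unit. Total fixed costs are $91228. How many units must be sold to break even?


Formula: BEQ = Fixed Costs / (Price - Variable Cost)
Contribution margin = $19 - $7 = $12/unit
BEQ = ceil($91228 / $12/unit) = ceil(7602.33) = 7603 units

7603 units


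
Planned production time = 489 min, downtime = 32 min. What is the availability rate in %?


Formula: Availability = (Planned Time - Downtime) / Planned Time * 100
Uptime = 489 - 32 = 457 min
Availability = 457 / 489 * 100 = 93.5%

93.5%


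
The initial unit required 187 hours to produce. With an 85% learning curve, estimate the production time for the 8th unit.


Formula: T_n = T_1 * (learning_rate)^(log2(n)) where learning_rate = rate/100
Doublings = log2(8) = 3
T_n = 187 * 0.85^3
T_n = 187 * 0.6141 = 114.8 hours

114.8 hours
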